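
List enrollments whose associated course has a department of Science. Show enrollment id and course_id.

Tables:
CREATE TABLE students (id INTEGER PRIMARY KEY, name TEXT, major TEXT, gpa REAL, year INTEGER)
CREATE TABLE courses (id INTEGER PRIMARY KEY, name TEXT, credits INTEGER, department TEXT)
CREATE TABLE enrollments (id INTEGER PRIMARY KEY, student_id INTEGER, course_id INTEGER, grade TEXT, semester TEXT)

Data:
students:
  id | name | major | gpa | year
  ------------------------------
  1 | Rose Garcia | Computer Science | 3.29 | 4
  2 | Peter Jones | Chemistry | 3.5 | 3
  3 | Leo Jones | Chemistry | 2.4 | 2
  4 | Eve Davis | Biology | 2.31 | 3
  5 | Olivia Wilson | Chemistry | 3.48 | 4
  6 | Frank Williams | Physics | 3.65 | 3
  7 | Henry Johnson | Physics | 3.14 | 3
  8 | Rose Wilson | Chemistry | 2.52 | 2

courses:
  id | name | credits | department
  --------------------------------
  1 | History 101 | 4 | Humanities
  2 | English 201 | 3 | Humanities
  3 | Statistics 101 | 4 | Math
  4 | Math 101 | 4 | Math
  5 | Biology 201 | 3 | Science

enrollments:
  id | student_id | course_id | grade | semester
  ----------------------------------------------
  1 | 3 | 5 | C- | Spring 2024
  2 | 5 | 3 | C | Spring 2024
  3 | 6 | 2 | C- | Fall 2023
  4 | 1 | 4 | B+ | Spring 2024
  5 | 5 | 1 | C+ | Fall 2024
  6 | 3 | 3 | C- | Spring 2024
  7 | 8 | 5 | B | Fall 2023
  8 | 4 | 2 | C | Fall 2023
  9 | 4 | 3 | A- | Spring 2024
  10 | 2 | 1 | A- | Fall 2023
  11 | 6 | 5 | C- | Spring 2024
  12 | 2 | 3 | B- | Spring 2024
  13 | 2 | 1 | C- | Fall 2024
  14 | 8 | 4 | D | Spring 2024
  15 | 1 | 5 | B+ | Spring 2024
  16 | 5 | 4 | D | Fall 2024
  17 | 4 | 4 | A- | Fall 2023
SELECT id, course_id FROM enrollments WHERE course_id IN (SELECT id FROM courses WHERE department = 'Science')

Execution result:
id | course_id
1 | 5
7 | 5
11 | 5
15 | 5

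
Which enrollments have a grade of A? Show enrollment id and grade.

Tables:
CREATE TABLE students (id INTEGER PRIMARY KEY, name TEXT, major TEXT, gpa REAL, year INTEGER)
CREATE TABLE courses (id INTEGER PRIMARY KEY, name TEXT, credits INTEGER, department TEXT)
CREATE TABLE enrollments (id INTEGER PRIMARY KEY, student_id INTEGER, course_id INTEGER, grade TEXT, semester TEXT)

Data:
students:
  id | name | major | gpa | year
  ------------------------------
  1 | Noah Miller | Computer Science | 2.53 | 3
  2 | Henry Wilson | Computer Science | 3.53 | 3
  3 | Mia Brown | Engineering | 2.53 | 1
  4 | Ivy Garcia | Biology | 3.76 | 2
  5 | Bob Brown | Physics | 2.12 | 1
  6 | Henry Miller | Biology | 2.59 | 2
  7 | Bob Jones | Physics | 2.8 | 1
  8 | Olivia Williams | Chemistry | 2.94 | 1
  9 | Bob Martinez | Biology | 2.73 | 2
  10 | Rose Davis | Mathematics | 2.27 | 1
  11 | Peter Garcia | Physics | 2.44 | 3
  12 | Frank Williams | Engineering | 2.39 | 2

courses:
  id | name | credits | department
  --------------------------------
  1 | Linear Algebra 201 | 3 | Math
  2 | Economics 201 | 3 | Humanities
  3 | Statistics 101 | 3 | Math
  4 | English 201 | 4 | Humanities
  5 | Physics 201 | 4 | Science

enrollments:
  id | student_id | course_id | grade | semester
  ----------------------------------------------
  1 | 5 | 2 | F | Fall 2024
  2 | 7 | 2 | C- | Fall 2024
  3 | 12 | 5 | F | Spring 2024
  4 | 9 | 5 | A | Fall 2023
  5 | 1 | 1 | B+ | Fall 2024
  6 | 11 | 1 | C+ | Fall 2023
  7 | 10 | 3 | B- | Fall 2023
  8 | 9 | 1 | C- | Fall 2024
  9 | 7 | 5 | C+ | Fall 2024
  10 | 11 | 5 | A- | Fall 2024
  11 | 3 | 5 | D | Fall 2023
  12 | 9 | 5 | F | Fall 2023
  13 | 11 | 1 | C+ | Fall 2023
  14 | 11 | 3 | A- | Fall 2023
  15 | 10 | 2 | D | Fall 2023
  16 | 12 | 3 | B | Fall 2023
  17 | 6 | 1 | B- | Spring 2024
SELECT id, grade FROM enrollments WHERE grade = 'A'

Execution result:
id | grade
4 | A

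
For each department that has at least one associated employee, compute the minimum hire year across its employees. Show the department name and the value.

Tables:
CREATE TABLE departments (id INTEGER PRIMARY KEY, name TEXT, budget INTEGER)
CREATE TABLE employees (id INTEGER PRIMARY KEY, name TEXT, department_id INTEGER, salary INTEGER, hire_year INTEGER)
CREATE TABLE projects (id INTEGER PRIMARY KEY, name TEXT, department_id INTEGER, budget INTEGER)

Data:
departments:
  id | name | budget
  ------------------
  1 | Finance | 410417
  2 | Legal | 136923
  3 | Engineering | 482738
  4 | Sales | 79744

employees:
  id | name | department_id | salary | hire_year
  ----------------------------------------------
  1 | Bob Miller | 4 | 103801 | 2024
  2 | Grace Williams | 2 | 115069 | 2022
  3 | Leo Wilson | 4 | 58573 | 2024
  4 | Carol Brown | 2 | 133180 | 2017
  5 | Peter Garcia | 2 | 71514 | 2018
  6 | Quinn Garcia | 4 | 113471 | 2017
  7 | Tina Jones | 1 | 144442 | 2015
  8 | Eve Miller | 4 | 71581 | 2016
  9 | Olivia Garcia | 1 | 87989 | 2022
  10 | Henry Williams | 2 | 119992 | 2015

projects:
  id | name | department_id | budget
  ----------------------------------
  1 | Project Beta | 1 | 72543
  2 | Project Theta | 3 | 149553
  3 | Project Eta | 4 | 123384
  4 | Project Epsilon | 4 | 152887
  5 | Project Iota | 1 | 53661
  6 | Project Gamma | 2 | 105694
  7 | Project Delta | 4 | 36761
SELECT p.name, MIN(c.hire_year) AS min_hire_year FROM employees c JOIN departments p ON c.department_id = p.id GROUP BY p.id, p.name

Execution result:
name | min_hire_year
Finance | 2015
Legal | 2015
Sales | 2016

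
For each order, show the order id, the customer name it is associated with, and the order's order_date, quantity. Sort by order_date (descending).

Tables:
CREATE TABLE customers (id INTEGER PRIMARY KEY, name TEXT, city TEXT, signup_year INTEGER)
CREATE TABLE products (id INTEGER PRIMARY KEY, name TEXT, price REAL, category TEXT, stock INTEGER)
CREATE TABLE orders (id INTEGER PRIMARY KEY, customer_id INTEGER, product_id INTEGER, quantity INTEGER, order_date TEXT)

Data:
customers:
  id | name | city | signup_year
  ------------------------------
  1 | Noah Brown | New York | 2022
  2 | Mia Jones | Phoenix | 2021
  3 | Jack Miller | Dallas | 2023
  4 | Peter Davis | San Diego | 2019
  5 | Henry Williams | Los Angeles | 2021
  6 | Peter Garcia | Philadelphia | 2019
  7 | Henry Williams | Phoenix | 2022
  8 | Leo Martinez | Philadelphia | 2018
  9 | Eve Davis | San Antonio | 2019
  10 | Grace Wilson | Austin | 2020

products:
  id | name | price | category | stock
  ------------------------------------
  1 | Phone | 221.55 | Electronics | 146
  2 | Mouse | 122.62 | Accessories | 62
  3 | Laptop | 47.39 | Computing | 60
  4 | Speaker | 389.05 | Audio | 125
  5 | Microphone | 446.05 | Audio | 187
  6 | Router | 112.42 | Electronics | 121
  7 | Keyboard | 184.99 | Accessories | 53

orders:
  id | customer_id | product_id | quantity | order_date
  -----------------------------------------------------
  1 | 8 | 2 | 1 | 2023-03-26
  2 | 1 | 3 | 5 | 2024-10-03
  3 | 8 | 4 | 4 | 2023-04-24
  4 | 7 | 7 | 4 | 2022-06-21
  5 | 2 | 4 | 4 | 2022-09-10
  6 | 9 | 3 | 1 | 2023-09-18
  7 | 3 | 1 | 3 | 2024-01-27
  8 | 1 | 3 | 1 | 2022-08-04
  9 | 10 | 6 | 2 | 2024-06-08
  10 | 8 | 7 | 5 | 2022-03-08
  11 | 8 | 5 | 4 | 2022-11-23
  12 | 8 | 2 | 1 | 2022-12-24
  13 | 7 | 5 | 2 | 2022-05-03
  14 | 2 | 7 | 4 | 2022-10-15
SELECT c.id, p.name AS customer, c.order_date, c.quantity FROM orders c JOIN customers p ON c.customer_id = p.id ORDER BY c.order_date DESC

Execution result:
id | customer | order_date | quantity
2 | Noah Brown | 2024-10-03 | 5
9 | Grace Wilson | 2024-06-08 | 2
7 | Jack Miller | 2024-01-27 | 3
6 | Eve Davis | 2023-09-18 | 1
3 | Leo Martinez | 2023-04-24 | 4
1 | Leo Martinez | 2023-03-26 | 1
12 | Leo Martinez | 2022-12-24 | 1
11 | Leo Martinez | 2022-11-23 | 4
14 | Mia Jones | 2022-10-15 | 4
5 | Mia Jones | 2022-09-10 | 4
8 | Noah Brown | 2022-08-04 | 1
4 | Henry Williams | 2022-06-21 | 4
13 | Henry Williams | 2022-05-03 | 2
10 | Leo Martinez | 2022-03-08 | 5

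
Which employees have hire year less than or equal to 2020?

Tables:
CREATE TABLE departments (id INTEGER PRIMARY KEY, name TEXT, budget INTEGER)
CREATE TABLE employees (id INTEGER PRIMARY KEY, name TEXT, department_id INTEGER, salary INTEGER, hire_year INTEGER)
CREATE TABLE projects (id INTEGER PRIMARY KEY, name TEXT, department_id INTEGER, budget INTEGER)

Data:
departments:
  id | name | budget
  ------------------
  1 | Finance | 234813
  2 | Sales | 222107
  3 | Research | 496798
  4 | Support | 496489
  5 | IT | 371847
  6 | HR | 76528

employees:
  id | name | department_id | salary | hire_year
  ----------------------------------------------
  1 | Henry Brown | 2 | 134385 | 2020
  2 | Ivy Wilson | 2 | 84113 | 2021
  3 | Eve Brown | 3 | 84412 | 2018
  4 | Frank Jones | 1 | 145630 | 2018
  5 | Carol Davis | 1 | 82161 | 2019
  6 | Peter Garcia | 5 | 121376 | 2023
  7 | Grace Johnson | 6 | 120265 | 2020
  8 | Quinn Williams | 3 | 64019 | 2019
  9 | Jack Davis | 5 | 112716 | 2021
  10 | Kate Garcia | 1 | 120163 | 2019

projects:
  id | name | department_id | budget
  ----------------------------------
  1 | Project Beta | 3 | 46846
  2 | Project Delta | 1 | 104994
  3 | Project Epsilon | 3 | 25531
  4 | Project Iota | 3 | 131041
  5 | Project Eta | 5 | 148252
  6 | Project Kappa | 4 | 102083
SELECT name, hire_year FROM employees WHERE hire_year <= 2020

Execution result:
name | hire_year
Henry Brown | 2020
Eve Brown | 2018
Frank Jones | 2018
Carol Davis | 2019
Grace Johnson | 2020
Quinn Williams | 2019
Kate Garcia | 2019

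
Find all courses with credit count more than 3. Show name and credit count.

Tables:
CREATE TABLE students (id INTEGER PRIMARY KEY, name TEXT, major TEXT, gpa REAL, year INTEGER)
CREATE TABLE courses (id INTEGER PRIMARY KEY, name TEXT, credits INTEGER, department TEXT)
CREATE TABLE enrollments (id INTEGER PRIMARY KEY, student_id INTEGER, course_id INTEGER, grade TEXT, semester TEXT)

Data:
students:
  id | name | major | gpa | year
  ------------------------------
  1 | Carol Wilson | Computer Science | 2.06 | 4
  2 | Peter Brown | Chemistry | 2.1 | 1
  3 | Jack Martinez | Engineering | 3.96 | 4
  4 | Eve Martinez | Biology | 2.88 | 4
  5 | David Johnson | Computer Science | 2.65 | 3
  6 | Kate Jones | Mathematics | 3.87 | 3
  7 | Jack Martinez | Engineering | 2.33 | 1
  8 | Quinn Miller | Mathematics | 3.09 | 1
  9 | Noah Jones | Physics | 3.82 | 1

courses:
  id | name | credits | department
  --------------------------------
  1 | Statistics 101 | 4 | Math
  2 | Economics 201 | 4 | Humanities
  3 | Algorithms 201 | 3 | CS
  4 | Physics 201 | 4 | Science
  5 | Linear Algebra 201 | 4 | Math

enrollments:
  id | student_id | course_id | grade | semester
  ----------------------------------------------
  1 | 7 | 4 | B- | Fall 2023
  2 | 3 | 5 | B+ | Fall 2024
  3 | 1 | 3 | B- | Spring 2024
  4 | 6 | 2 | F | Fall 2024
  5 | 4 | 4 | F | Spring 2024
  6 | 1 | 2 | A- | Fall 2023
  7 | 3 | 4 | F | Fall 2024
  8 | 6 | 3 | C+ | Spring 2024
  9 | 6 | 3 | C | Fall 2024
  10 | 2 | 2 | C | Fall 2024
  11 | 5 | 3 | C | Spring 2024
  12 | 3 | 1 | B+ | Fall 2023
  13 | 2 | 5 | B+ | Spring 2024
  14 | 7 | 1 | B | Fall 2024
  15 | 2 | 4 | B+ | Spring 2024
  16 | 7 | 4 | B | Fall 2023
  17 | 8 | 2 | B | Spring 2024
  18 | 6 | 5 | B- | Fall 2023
SELECT name, credits FROM courses WHERE credits > 3

Execution result:
name | credits
Statistics 101 | 4
Economics 201 | 4
Physics 201 | 4
Linear Algebra 201 | 4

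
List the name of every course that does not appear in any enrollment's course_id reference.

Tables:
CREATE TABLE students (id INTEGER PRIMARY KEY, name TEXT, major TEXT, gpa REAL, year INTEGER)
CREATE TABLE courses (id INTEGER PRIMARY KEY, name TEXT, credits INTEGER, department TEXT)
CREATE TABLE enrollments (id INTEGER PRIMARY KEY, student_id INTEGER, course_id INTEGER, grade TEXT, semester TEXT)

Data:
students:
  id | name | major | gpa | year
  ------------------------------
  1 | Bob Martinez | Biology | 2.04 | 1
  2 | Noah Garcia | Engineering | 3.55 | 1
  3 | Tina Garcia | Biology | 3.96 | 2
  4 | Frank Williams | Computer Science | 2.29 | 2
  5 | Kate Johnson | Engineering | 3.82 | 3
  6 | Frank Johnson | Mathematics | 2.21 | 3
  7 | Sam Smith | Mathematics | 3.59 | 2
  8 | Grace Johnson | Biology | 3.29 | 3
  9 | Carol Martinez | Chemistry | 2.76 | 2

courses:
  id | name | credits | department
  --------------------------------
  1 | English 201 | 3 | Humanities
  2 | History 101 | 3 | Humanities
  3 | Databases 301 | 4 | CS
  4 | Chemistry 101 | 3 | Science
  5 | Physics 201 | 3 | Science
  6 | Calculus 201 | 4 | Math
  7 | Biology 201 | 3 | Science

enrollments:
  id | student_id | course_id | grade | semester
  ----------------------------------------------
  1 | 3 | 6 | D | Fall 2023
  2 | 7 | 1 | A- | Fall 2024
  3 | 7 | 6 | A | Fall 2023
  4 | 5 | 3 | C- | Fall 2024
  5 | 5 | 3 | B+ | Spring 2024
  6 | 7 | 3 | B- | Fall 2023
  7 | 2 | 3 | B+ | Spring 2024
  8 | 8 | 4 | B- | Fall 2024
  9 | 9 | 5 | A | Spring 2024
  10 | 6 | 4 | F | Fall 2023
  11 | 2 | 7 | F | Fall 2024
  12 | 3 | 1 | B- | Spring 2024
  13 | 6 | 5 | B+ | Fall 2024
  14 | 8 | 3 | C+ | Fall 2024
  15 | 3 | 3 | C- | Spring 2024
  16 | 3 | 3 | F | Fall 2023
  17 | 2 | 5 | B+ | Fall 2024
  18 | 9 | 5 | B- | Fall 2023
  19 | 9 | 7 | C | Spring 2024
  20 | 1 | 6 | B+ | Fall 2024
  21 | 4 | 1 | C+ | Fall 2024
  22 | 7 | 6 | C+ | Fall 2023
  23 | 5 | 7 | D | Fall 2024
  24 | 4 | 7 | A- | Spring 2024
SELECT p.name FROM courses p LEFT JOIN enrollments c ON c.course_id = p.id WHERE c.id IS NULL

Execution result:
History 101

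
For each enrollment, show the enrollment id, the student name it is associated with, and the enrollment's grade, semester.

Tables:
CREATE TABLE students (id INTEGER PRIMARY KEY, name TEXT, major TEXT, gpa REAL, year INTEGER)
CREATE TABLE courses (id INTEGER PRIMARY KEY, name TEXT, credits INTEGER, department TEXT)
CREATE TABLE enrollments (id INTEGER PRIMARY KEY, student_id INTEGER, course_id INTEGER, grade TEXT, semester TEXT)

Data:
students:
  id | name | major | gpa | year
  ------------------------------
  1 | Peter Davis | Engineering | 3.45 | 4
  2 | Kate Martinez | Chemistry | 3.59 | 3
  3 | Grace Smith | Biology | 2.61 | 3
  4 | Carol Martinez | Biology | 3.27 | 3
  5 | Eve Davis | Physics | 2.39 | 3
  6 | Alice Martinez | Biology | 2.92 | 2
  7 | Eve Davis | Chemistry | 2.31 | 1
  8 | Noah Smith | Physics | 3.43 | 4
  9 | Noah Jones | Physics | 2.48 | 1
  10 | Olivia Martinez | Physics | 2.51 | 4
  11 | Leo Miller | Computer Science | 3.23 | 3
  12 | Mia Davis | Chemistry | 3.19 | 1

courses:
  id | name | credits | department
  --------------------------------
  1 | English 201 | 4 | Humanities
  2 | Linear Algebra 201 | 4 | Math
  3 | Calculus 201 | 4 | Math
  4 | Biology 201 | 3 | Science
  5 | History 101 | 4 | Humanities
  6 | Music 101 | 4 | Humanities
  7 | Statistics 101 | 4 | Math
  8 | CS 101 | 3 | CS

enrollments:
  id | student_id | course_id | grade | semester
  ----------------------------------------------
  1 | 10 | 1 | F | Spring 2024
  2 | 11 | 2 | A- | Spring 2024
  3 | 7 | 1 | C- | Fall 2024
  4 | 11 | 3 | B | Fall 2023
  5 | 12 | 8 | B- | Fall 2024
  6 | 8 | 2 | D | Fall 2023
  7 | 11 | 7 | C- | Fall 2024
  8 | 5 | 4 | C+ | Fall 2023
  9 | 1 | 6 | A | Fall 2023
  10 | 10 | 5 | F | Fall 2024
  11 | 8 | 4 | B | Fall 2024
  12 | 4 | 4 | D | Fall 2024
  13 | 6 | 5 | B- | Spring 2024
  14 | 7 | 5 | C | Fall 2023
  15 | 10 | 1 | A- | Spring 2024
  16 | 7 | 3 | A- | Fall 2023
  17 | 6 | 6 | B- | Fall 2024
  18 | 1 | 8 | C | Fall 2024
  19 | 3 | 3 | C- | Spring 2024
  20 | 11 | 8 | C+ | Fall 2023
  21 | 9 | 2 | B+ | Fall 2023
SELECT c.id, p.name AS student, c.grade, c.semester FROM enrollments c JOIN students p ON c.student_id = p.id

Execution result:
id | student | grade | semester
1 | Olivia Martinez | F | Spring 2024
2 | Leo Miller | A- | Spring 2024
3 | Eve Davis | C- | Fall 2024
4 | Leo Miller | B | Fall 2023
5 | Mia Davis | B- | Fall 2024
6 | Noah Smith | D | Fall 2023
7 | Leo Miller | C- | Fall 2024
8 | Eve Davis | C+ | Fall 2023
9 | Peter Davis | A | Fall 2023
10 | Olivia Martinez | F | Fall 2024
11 | Noah Smith | B | Fall 2024
12 | Carol Martinez | D | Fall 2024
13 | Alice Martinez | B- | Spring 2024
14 | Eve Davis | C | Fall 2023
15 | Olivia Martinez | A- | Spring 2024
16 | Eve Davis | A- | Fall 2023
17 | Alice Martinez | B- | Fall 2024
18 | Peter Davis | C | Fall 2024
19 | Grace Smith | C- | Spring 2024
20 | Leo Miller | C+ | Fall 2023
21 | Noah Jones | B+ | Fall 2023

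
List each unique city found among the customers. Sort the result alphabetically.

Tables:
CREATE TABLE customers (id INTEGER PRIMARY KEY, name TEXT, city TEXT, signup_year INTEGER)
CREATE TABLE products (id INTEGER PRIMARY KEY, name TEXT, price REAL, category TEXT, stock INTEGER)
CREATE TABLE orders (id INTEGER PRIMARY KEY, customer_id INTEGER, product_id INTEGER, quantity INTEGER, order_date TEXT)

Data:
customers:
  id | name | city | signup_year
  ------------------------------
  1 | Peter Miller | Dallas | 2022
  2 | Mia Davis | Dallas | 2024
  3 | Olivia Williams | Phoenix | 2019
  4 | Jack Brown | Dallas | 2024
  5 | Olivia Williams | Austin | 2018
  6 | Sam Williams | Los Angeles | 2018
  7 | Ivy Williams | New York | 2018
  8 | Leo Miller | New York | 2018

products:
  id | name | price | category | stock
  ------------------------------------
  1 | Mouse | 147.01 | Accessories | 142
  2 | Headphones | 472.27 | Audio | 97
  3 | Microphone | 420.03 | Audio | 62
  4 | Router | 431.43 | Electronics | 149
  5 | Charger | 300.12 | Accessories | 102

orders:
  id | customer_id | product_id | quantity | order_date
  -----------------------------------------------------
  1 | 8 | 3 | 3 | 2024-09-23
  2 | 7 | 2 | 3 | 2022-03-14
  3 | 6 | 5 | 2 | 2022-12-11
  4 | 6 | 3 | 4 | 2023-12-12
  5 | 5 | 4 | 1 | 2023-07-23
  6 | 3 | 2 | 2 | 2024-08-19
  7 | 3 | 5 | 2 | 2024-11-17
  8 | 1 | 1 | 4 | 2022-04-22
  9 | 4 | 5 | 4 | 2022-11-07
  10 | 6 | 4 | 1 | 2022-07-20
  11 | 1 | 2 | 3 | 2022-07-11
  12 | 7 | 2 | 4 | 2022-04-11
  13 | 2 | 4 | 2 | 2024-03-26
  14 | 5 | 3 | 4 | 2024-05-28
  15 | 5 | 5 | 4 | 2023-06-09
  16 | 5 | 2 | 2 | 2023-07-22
SELECT DISTINCT city FROM customers ORDER BY city

Execution result:
city
Austin
Dallas
Los Angeles
New York
Phoenix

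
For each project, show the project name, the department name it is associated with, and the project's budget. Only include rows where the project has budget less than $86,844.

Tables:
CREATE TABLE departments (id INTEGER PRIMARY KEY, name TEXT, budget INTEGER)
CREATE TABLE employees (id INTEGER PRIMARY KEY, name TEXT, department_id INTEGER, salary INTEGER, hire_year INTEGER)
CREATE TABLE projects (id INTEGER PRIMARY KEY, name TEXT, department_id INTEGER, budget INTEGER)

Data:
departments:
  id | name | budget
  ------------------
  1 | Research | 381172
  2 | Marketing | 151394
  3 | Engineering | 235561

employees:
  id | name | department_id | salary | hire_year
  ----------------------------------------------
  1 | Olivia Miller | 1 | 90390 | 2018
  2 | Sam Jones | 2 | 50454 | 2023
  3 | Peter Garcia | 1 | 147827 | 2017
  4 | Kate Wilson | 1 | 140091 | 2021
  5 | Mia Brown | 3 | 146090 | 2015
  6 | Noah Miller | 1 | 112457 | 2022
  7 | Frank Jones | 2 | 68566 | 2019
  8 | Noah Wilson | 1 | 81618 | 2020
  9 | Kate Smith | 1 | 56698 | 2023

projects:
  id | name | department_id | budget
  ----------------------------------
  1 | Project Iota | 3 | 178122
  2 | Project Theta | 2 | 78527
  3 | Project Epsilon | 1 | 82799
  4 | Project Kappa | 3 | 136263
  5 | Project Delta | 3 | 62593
SELECT c.name, p.name AS department, c.budget FROM projects c JOIN departments p ON c.department_id = p.id WHERE c.budget < 86844

Execution result:
name | department | budget
Project Theta | Marketing | 78527
Project Epsilon | Research | 82799
Project Delta | Engineering | 62593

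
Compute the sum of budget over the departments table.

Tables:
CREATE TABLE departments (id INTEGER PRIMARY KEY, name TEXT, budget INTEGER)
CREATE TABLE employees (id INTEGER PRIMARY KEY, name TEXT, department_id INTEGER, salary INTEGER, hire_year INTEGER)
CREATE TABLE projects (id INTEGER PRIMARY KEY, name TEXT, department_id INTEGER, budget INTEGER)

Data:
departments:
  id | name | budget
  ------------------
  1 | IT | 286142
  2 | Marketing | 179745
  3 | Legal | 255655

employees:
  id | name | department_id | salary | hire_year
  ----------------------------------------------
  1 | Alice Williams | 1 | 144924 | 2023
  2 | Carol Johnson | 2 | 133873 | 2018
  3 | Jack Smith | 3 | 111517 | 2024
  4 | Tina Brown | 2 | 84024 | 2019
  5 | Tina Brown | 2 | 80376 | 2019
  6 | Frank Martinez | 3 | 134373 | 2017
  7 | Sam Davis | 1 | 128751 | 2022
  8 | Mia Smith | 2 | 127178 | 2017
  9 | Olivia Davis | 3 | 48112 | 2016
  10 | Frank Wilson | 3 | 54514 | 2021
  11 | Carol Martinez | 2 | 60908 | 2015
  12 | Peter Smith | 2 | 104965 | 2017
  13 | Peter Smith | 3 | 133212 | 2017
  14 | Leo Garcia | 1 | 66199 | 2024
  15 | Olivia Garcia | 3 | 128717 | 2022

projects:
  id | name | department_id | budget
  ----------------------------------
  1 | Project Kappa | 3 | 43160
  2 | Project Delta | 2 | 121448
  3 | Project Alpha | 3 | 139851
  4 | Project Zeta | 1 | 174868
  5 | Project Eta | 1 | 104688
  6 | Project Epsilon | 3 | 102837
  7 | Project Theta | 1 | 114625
SELECT SUM(budget) FROM departments

Execution result:
721542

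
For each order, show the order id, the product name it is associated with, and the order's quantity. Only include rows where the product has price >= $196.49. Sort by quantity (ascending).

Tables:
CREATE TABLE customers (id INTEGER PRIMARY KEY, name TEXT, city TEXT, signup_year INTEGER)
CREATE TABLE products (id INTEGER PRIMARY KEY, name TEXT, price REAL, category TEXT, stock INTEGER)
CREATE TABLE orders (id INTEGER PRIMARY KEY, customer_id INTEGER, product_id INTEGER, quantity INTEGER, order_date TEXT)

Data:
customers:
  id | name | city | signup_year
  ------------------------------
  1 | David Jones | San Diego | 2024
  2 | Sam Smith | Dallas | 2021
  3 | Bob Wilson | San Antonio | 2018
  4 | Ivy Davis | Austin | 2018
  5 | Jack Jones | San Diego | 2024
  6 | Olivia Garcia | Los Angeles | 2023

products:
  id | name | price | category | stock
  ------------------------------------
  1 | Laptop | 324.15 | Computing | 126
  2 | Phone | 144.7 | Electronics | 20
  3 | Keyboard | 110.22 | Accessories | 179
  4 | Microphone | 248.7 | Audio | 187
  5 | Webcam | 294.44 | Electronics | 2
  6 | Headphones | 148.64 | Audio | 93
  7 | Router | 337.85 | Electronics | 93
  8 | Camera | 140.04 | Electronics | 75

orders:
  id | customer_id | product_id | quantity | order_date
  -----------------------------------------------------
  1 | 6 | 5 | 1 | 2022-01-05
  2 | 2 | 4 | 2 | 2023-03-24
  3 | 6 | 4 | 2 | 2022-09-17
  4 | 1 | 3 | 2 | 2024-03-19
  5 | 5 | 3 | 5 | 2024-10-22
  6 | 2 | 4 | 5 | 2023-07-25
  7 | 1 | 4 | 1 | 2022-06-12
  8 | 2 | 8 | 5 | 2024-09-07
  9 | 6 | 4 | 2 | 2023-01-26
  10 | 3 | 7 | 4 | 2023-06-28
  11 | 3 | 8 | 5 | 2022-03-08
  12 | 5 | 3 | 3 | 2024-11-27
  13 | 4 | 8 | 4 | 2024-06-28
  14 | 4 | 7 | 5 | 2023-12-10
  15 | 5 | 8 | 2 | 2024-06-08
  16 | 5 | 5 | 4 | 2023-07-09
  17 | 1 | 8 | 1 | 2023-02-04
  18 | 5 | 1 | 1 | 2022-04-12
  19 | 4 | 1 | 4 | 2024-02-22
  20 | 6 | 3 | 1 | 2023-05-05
SELECT c.id, p.name AS product, c.quantity FROM orders c JOIN products p ON c.product_id = p.id WHERE p.price >= 196.49 ORDER BY c.quantity ASC

Execution result:
id | product | quantity
1 | Webcam | 1
7 | Microphone | 1
18 | Laptop | 1
2 | Microphone | 2
3 | Microphone | 2
9 | Microphone | 2
10 | Router | 4
16 | Webcam | 4
19 | Laptop | 4
6 | Microphone | 5
14 | Router | 5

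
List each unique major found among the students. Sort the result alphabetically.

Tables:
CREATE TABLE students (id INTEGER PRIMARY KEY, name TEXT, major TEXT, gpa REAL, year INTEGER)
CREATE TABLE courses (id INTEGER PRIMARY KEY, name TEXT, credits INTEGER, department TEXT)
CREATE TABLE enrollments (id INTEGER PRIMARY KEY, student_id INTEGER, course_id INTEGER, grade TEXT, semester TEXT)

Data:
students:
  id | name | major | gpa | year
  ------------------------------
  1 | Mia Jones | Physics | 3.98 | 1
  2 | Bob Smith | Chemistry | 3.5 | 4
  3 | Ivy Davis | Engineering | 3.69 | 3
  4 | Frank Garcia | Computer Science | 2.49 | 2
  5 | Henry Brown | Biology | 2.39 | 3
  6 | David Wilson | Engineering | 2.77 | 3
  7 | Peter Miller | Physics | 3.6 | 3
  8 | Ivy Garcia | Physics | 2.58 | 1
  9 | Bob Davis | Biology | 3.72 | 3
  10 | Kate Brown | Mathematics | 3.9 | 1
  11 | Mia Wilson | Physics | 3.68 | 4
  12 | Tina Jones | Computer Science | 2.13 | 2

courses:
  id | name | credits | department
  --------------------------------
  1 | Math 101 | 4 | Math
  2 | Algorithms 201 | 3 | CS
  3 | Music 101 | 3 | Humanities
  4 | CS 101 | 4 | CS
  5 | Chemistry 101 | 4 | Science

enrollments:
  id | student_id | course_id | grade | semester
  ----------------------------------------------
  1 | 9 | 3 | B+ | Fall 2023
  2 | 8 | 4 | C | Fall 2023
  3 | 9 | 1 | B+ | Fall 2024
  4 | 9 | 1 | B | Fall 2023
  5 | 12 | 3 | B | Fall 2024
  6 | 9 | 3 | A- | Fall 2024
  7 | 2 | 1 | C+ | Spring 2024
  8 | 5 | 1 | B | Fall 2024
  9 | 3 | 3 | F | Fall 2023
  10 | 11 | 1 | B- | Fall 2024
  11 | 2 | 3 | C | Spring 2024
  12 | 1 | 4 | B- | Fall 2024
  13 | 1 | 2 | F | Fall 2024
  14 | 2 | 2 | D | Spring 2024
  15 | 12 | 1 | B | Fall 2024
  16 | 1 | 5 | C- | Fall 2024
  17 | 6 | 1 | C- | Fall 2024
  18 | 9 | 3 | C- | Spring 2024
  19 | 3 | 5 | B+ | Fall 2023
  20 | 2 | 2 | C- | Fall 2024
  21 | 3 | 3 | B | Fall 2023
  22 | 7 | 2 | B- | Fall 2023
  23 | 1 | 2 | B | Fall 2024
SELECT DISTINCT major FROM students ORDER BY major

Execution result:
major
Biology
Chemistry
Computer Science
Engineering
Mathematics
Physics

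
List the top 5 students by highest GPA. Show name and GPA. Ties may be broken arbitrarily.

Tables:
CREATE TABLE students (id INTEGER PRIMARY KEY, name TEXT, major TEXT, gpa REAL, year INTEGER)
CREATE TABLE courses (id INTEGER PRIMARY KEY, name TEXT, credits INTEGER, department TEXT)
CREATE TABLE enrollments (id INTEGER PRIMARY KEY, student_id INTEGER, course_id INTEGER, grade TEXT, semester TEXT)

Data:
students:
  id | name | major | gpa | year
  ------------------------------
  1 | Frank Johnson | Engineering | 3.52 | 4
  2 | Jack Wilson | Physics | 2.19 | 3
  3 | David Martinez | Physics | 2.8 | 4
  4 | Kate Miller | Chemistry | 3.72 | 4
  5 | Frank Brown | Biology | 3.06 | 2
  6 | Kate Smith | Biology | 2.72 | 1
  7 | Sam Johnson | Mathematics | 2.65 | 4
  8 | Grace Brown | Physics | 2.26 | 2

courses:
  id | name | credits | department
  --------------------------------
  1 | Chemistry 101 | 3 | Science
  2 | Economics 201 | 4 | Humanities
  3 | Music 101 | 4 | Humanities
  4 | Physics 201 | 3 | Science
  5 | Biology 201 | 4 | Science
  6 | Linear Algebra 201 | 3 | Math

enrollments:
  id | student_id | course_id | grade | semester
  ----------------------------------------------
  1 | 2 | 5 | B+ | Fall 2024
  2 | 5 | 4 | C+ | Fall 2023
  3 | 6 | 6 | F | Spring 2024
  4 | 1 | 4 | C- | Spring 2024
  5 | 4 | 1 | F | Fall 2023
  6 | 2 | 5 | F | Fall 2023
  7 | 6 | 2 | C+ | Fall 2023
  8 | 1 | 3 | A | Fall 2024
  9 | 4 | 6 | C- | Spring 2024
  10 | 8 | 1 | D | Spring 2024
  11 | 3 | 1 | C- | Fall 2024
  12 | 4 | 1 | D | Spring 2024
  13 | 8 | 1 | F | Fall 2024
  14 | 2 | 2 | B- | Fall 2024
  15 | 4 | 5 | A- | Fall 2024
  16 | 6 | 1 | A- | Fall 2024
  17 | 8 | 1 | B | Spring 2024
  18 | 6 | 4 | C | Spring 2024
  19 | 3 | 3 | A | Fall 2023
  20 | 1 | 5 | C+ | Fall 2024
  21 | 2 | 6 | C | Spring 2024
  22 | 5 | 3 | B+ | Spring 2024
SELECT name, gpa FROM students ORDER BY gpa DESC LIMIT 5

Execution result:
name | gpa
Kate Miller | 3.72
Frank Johnson | 3.52
Frank Brown | 3.06
David Martinez | 2.80
Kate Smith | 2.72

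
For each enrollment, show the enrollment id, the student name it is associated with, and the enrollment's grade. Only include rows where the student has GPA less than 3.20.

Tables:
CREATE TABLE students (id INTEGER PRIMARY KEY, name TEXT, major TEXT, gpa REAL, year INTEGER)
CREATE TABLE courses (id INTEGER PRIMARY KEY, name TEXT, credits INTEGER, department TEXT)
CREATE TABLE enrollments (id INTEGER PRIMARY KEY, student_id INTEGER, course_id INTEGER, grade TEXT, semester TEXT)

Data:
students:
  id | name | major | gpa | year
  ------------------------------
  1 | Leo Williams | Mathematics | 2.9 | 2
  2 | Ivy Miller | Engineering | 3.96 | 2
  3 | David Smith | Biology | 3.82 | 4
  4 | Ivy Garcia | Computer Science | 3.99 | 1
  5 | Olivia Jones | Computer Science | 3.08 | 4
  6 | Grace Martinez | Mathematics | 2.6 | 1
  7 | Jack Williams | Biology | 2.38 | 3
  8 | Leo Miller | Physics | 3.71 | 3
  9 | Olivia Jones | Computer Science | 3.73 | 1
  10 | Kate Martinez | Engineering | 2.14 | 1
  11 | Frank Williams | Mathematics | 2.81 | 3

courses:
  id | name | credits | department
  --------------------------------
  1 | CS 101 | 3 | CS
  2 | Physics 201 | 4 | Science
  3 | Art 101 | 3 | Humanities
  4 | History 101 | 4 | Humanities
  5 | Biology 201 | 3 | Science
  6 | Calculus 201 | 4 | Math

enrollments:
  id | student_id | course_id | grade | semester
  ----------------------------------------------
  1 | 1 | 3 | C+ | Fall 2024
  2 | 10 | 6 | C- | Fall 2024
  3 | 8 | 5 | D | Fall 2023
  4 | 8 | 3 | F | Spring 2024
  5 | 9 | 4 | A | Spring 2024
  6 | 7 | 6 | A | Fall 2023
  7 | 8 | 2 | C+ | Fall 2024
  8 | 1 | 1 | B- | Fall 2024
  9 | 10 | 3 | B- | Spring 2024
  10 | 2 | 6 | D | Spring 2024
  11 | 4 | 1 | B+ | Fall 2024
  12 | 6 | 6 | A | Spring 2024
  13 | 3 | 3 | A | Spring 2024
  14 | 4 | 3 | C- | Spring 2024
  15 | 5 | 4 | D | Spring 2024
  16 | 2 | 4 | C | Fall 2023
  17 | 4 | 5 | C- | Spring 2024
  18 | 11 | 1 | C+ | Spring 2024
SELECT c.id, p.name AS student, c.grade FROM enrollments c JOIN students p ON c.student_id = p.id WHERE p.gpa < 3.2

Execution result:
id | student | grade
1 | Leo Williams | C+
2 | Kate Martinez | C-
6 | Jack Williams | A
8 | Leo Williams | B-
9 | Kate Martinez | B-
12 | Grace Martinez | A
15 | Olivia Jones | D
18 | Frank Williams | C+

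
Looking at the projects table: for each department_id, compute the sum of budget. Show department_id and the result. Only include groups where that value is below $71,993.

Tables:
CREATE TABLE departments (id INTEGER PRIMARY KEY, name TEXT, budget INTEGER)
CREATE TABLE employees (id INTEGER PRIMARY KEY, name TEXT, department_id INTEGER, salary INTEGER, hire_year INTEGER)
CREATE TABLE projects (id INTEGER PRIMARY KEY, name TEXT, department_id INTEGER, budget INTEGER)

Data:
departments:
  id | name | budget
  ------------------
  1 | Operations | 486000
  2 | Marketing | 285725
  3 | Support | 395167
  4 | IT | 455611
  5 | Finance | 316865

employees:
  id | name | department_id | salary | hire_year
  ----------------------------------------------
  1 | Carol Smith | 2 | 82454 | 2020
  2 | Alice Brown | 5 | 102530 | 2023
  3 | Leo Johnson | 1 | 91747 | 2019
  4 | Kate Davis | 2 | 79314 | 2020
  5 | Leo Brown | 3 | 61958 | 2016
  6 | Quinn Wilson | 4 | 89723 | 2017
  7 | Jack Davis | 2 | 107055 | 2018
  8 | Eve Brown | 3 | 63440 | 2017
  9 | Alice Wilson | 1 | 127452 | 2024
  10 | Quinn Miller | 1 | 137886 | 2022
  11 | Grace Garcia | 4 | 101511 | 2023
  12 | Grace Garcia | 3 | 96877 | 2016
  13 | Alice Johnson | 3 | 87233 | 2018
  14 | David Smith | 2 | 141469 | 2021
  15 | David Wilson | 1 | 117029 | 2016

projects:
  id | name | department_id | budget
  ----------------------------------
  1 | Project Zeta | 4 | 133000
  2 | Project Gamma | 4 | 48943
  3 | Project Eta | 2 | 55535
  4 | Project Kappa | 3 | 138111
SELECT department_id, SUM(budget) AS sum_budget FROM projects GROUP BY department_id HAVING SUM(budget) < 71993

Execution result:
department_id | sum_budget
2 | 55535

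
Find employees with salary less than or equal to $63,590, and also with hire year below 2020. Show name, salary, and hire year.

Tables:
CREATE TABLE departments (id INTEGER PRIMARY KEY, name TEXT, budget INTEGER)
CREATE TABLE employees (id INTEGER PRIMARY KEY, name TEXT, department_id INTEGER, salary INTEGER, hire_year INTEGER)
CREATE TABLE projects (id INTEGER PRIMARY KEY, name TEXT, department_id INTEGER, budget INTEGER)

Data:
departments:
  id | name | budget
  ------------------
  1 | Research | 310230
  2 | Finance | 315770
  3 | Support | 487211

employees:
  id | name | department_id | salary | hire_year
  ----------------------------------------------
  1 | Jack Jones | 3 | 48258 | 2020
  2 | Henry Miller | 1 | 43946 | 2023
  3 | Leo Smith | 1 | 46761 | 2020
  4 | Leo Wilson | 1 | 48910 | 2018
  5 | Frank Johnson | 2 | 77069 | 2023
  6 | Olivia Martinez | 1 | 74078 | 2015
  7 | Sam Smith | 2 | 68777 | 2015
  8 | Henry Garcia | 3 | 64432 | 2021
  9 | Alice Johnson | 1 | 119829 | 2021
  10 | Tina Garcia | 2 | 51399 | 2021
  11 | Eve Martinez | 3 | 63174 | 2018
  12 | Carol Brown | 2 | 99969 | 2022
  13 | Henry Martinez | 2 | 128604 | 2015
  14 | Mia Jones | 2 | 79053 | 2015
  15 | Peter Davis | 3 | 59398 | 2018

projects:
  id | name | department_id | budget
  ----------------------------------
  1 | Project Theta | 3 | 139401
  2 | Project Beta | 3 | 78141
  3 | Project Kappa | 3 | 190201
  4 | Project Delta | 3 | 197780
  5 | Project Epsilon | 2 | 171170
SELECT name, salary, hire_year FROM employees WHERE salary <= 63590 AND hire_year < 2020

Execution result:
name | salary | hire_year
Leo Wilson | 48910 | 2018
Eve Martinez | 63174 | 2018
Peter Davis | 59398 | 2018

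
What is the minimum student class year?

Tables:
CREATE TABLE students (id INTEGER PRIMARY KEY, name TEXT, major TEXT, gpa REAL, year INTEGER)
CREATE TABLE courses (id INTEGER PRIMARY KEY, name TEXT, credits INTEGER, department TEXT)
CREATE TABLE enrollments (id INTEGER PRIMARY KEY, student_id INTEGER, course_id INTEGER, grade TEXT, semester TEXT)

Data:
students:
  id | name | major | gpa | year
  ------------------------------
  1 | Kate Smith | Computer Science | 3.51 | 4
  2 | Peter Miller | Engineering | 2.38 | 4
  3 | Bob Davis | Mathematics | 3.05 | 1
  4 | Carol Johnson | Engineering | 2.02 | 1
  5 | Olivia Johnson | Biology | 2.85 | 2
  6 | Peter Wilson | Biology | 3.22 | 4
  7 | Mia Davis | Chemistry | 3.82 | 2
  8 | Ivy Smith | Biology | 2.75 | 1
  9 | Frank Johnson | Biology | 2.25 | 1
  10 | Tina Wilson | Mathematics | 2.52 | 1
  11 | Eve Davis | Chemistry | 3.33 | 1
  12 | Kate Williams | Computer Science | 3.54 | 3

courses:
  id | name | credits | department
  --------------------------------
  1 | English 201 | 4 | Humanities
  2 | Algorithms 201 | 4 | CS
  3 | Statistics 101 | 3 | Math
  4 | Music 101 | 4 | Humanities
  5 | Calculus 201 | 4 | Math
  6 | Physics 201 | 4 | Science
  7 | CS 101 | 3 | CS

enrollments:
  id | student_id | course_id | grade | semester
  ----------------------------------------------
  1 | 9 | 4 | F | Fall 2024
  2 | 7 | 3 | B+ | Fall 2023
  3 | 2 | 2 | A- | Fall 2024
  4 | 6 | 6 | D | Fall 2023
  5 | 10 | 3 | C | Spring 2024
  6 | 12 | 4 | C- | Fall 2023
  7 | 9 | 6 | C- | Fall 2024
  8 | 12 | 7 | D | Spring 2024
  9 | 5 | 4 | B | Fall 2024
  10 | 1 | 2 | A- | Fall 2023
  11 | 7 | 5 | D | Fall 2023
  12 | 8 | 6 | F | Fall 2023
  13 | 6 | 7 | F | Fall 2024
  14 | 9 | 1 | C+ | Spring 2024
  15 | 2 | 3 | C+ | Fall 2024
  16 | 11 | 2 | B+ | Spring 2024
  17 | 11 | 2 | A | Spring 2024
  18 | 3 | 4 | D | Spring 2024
SELECT MIN(year) FROM students

Execution result:
1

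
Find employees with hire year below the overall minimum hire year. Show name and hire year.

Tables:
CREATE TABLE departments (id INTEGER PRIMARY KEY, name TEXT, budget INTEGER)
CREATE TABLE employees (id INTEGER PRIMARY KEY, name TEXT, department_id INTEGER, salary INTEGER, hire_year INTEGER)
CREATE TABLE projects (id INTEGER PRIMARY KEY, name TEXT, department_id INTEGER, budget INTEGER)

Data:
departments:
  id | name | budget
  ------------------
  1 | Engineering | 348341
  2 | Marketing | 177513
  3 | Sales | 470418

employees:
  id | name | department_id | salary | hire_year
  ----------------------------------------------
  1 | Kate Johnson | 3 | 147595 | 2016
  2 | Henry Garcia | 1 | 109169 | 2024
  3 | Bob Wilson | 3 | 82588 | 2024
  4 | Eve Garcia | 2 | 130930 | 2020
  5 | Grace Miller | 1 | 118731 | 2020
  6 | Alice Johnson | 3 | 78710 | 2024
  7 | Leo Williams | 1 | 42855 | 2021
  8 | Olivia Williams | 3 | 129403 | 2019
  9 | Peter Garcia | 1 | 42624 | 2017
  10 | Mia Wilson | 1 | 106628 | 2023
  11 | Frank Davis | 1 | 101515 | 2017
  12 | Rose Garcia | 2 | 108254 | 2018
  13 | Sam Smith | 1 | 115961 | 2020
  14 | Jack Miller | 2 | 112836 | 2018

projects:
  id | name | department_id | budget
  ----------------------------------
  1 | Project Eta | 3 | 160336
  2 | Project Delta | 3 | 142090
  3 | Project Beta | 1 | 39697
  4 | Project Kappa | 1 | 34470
SELECT name, hire_year FROM employees WHERE hire_year < (SELECT MIN(hire_year) FROM employees)

Execution result:
(no rows)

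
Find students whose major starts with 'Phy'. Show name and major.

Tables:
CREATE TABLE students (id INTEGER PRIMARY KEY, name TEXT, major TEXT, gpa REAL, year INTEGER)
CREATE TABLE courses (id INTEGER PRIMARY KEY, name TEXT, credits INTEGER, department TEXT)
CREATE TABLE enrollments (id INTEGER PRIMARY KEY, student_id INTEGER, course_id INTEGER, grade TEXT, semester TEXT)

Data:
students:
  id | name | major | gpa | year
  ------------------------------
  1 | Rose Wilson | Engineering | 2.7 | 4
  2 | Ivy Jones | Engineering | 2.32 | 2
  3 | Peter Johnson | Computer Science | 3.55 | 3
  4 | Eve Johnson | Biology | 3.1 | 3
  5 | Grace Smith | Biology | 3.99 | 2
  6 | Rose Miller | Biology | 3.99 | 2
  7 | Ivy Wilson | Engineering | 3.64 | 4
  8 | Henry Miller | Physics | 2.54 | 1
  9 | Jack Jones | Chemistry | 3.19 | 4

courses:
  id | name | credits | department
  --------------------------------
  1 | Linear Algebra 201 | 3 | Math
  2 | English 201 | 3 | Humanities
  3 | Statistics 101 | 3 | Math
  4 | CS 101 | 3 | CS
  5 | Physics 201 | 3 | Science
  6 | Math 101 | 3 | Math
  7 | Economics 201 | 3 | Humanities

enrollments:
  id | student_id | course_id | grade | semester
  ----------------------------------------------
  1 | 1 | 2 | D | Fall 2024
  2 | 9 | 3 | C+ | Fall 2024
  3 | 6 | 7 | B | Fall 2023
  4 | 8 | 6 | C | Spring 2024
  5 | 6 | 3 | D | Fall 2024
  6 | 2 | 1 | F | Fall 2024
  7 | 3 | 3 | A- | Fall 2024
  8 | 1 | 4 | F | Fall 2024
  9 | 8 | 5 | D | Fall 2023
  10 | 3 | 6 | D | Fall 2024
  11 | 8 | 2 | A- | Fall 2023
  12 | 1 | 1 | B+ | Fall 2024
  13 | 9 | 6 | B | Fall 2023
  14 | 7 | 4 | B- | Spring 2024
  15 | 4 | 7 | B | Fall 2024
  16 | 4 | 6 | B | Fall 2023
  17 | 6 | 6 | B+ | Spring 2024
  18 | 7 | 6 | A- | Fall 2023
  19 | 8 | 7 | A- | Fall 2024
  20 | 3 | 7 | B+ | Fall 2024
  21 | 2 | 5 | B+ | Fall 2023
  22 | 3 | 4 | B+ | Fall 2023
SELECT name, major FROM students WHERE major LIKE 'Phy%'

Execution result:
name | major
Henry Miller | Physics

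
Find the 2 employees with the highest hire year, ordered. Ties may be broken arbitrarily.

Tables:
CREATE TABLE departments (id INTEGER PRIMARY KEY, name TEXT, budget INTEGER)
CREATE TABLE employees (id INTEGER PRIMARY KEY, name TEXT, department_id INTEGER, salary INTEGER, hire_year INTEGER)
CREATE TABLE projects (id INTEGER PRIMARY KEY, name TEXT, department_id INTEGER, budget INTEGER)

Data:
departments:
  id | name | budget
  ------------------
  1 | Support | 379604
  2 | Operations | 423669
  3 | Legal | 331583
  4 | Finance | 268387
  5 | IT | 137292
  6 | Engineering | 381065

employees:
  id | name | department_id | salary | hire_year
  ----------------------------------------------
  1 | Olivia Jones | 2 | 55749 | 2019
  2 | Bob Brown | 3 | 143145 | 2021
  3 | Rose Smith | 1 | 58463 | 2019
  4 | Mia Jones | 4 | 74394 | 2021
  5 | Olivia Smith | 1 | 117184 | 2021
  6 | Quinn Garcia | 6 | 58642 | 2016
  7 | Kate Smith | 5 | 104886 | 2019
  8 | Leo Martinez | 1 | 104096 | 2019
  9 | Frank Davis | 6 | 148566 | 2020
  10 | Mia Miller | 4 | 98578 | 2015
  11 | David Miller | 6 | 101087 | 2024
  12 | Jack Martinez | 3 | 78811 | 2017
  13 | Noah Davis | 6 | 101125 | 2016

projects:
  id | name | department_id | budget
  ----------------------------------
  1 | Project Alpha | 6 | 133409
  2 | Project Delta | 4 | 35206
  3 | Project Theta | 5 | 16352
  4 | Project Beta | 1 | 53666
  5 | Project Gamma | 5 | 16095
SELECT name, hire_year FROM employees ORDER BY hire_year DESC LIMIT 2

Execution result:
name | hire_year
David Miller | 2024
Bob Brown | 2021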